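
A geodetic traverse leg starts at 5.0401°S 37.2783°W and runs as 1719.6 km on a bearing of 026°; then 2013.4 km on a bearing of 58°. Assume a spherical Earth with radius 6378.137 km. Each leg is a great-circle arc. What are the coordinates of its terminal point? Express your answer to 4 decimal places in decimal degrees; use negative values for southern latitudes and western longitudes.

Apply the spherical direct solution leg by leg, carrying full precision between legs.
Leg 1: from (-5.0401°, -37.2783°), δ = 1719.6/6378.137 = 0.269609 rad, θ = 26° → φ = 8.8468°, λ = -30.4919°.
Leg 2: from (8.8468°, -30.4919°), δ = 2013.4/6378.137 = 0.315672 rad, θ = 58° → φ = 17.9841°, λ = -14.4223°.

latitude 17.9841°, longitude -14.4223°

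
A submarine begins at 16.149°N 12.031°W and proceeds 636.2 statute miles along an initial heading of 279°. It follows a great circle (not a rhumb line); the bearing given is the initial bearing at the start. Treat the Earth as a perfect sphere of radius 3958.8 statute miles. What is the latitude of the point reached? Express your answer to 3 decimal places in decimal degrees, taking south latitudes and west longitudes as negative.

Central angle δ = d/R = 0.160705 rad.
Start latitude φ₁ = 0.281853 rad; initial bearing θ = 4.869469 rad.
Applying the spherical law of cosines for sides, sin φ₂ = sin φ₁ cos δ + cos φ₁ sin δ cos θ = 0.298596, so φ₂ = 17.373°.
For the longitude increment, Δλ = atan2( sin θ sin δ cos φ₁, cos δ − sin φ₁ sin φ₂ ) = atan2(-0.151808, 0.904064) = -9.532°.
λ₂ = λ₁ + Δλ = -21.563°.

latitude 17.373°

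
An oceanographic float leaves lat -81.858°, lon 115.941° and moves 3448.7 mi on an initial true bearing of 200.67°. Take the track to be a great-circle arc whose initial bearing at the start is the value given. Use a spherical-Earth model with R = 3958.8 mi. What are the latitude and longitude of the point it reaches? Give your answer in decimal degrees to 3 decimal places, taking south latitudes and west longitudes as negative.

latitude -47.632°, longitude -40.434°

Angular distance δ = d/R = 3448.7 / 3958.8 = 0.871148 rad.
Converting: φ₁ = -1.428692 rad, θ = 3.502352 rad.
sin φ₂ = sin φ₁ cos δ + cos φ₁ sin δ cos θ = (-0.989920)(0.643949) + (0.141627)(0.765069)(-0.935629) = -0.738837
φ₂ = asin(-0.738837) = -0.831343 rad = -47.632°.
Δλ = atan2( sin θ sin δ cos φ₁ , cos δ − sin φ₁ sin φ₂ ) = atan2(-0.038247, -0.087441) = -2.729259 rad = -156.375°.
Hence λ₂ = 115.941° + -156.375° = -40.434°.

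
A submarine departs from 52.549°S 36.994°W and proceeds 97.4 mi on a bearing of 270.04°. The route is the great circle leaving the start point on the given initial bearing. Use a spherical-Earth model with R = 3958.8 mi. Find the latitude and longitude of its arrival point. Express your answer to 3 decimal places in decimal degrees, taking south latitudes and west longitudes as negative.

δ = 97.4/3958.8 = 0.024603 rad (1.4097°).
Start latitude φ₁ = -0.917153 rad; initial bearing θ = 4.713087 rad.
Destination latitude: φ₂ = arcsin( sin φ₁ cos δ + cos φ₁ sin δ cos θ ) = arcsin(-0.793623) = -52.525°.
Δλ = atan2( sin θ sin δ cos φ₁ , cos δ − sin φ₁ sin φ₂ ) = atan2(-0.014959, 0.369661) = -0.040446 rad = -2.317°.
λ₂ = λ₁ + Δλ = -39.311°.

latitude -52.525°, longitude -39.311°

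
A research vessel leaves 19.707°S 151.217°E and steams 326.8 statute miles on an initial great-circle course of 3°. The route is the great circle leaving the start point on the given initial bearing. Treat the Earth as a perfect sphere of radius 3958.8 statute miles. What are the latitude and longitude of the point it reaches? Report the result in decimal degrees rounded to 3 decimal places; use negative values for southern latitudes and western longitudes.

Angular distance δ = d/R = 326.8 / 3958.8 = 0.082550 rad.
Converting: φ₁ = -0.343952 rad, θ = 0.052360 rad.
Applying the spherical law of cosines for sides, sin φ₂ = sin φ₁ cos δ + cos φ₁ sin δ cos θ = -0.258541, so φ₂ = -14.984°.
Δλ = atan2( sin θ sin δ cos φ₁ , cos δ − sin φ₁ sin φ₂ ) = atan2(0.004063, 0.909412) = 0.004467 rad = 0.256°.
λ₂ = λ₁ + Δλ = 151.473°.

latitude -14.984°, longitude 151.473°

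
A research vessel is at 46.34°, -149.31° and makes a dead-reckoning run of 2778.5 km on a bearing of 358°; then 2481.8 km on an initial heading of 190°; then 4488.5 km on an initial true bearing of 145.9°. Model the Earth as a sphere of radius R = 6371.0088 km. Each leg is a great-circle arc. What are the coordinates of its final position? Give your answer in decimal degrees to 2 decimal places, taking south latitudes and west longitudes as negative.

Apply the spherical direct solution leg by leg, carrying full precision between legs.
Leg 1: from (46.34°, -149.31°), δ = 2778.5/6371.0088 = 0.436116 rad, θ = 358° → φ = 71.30°, λ = -151.94°.
Leg 2: from (71.30°, -151.94°), δ = 2481.8/6371.0088 = 0.389546 rad, θ = 190° → φ = 49.14°, λ = -157.73°.
Leg 3: from (49.14°, -157.73°), δ = 4488.5/6371.0088 = 0.704520 rad, θ = 145.9° → φ = 13.02°, λ = -135.85°.

latitude 13.02°, longitude -135.85°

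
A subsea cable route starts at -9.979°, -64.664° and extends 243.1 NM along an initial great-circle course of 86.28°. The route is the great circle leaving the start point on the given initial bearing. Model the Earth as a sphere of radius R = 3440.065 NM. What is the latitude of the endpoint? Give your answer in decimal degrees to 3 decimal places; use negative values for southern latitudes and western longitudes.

Angular distance δ = d/R = 243.1 / 3440.065 = 0.070667 rad.
With φ₁ = -9.979° = -0.174166 rad and θ = 86.28° = 1.505870 rad:
Destination latitude: φ₂ = arcsin( sin φ₁ cos δ + cos φ₁ sin δ cos θ ) = arcsin(-0.168343) = -9.691°.
Then Δλ = atan2(0.069394, 0.968332) = 0.071541 rad, from sin θ sin δ cos φ₁ over cos δ − sin φ₁ sin φ₂.
λ₂ = λ₁ + Δλ = -60.565°.

latitude -9.691°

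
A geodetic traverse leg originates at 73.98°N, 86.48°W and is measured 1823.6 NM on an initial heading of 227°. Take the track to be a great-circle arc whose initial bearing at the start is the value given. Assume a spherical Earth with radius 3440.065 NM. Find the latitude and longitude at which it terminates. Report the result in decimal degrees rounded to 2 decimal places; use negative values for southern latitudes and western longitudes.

δ = 1823.6/3440.065 = 0.530106 rad (30.3729°).
Start latitude φ₁ = 1.291195 rad; initial bearing θ = 3.961897 rad.
Destination latitude: φ₂ = arcsin( sin φ₁ cos δ + cos φ₁ sin δ cos θ ) = arcsin(0.734083) = 47.23°.
Then Δλ = atan2(-0.102052, 0.157178) = -0.575868 rad, from sin θ sin δ cos φ₁ over cos δ − sin φ₁ sin φ₂.
Hence λ₂ = -86.48° + -32.99° = -119.47°.

latitude 47.23°, longitude -119.47°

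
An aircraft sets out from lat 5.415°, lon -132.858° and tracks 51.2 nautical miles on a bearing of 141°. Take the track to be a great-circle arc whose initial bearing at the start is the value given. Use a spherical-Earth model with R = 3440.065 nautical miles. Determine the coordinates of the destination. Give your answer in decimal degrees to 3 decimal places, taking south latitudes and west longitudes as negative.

latitude 4.752°, longitude -132.320°

Central angle δ = d/R = 0.014883 rad.
Converting: φ₁ = 0.094510 rad, θ = 2.460914 rad.
Destination latitude: φ₂ = arcsin( sin φ₁ cos δ + cos φ₁ sin δ cos θ ) = arcsin(0.082844) = 4.752°.
Then Δλ = atan2(0.009324, 0.992071) = 0.009399 rad, from sin θ sin δ cos φ₁ over cos δ − sin φ₁ sin φ₂.
λ₂ = -132.858° + 0.538° = -132.320°.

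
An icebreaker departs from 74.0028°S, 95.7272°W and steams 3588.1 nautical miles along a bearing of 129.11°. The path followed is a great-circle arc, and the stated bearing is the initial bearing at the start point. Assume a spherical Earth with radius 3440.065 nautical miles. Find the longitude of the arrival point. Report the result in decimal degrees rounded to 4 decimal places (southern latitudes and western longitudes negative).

δ = 3588.1/3440.065 = 1.043033 rad (59.7614°).
Start latitude φ₁ = -1.291593 rad; initial bearing θ = 2.253395 rad.
sin φ₂ = sin φ₁ cos δ + cos φ₁ sin δ cos θ = (-0.961275)(0.503603) + (0.275590)(0.863935)(-0.630811) = -0.634292
φ₂ = asin(-0.634292) = -0.687092 rad = -39.3675°.
Δλ = atan2( sin θ sin δ cos φ₁ , cos δ − sin φ₁ sin φ₂ ) = atan2(0.184744, -0.106127) = 2.092217 rad = 119.8752°.
λ₂ = -95.7272° + 119.8752° = 24.1480°.

longitude 24.1480°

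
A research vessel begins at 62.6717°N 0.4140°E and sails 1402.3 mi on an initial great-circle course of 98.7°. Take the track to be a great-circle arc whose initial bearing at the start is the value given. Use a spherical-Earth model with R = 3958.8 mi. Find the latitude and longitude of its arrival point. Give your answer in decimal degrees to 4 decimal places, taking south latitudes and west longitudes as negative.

Central angle δ = d/R = 0.354224 rad.
Start latitude φ₁ = 1.093828 rad; initial bearing θ = 1.722640 rad.
sin φ₂ = sin φ₁ cos δ + cos φ₁ sin δ cos θ = (0.888391)(0.937916) + (0.459088)(0.346862)(-0.151261) = 0.809149
φ₂ = asin(0.809149) = 0.942702 rad = 54.0129°.
Δλ = atan2( sin θ sin δ cos φ₁ , cos δ − sin φ₁ sin φ₂ ) = atan2(0.157408, 0.219076) = 0.623041 rad = 35.6976°.
Hence λ₂ = 0.4140° + 35.6976° = 36.1116°.

latitude 54.0129°, longitude 36.1116°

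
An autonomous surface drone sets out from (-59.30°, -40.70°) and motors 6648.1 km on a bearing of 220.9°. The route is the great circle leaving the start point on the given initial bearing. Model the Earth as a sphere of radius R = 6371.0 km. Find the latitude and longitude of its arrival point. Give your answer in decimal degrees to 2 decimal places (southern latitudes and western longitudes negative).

Central angle δ = d/R = 1.043494 rad.
With φ₁ = -59.30° = -1.034980 rad and θ = 220.9° = 3.855432 rad:
Destination latitude: φ₂ = arcsin( sin φ₁ cos δ + cos φ₁ sin δ cos θ ) = arcsin(-0.766160) = -50.01°.
Δλ = atan2( sin θ sin δ cos φ₁ , cos δ − sin φ₁ sin φ₂ ) = atan2(-0.288868, -0.155580) = -2.064834 rad = -118.31°.
λ₂ = λ₁ + Δλ = -159.01°.

latitude -50.01°, longitude -159.01°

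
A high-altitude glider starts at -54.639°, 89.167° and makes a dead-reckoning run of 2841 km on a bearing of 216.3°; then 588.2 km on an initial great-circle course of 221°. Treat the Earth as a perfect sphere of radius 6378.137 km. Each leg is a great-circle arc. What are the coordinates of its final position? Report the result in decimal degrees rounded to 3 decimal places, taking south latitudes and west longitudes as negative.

Apply the spherical direct solution leg by leg, carrying full precision between legs.
Leg 1: from (-54.639°, 89.167°), δ = 2841/6378.137 = 0.445428 rad, θ = 216.3° → φ = -69.537°, λ = 42.315°.
Leg 2: from (-69.537°, 42.315°), δ = 588.2/6378.137 = 0.092221 rad, θ = 221° → φ = -73.179°, λ = 30.264°.

latitude -73.179°, longitude 30.264°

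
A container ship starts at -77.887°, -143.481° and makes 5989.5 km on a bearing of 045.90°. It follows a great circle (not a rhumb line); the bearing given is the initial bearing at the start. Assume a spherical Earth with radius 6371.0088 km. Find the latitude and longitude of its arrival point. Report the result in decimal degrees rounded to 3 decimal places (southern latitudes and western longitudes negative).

latitude -27.298°, longitude -102.738°

Angular distance δ = d/R = 5989.5 / 6371.0088 = 0.940118 rad.
Converting: φ₁ = -1.359385 rad, θ = 0.801106 rad.
sin φ₂ = sin φ₁ cos δ + cos φ₁ sin δ cos θ = (-0.977736)(0.589693) + (0.209840)(0.807628)(0.695913) = -0.458625
φ₂ = asin(-0.458625) = -0.476448 rad = -27.298°.
Δλ = atan2( sin θ sin δ cos φ₁ , cos δ − sin φ₁ sin φ₂ ) = atan2(0.121703, 0.141278) = 0.711098 rad = 40.743°.
Hence λ₂ = -143.481° + 40.743° = -102.738°.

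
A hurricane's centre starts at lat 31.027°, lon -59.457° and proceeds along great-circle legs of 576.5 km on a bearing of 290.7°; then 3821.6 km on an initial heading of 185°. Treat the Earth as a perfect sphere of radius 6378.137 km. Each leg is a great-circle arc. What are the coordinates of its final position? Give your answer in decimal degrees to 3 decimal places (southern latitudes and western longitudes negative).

latitude -1.497°, longitude -68.036°

Apply the spherical direct solution leg by leg, carrying full precision between legs.
Leg 1: from (31.027°, -59.457°), δ = 576.5/6378.137 = 0.090387 rad, θ = 290.7° → φ = 32.730°, λ = -65.218°.
Leg 2: from (32.730°, -65.218°), δ = 3821.6/6378.137 = 0.599172 rad, θ = 185° → φ = -1.497°, λ = -68.036°.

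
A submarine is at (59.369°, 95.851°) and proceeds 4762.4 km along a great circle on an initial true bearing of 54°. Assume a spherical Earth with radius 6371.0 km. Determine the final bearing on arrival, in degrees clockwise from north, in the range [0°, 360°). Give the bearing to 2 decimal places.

final bearing 131.55°

Central angle δ = d/R = 0.747512 rad.
Start latitude φ₁ = 1.036185 rad; initial bearing θ = 0.942478 rad.
sin φ₂ = sin φ₁ cos δ + cos φ₁ sin δ cos θ = (0.860466)(0.733382) + (0.509507)(0.679816)(0.587785) = 0.834643
φ₂ = asin(0.834643) = 0.987484 rad = 56.579°.
Δλ = atan2( sin θ sin δ cos φ₁ , cos δ − sin φ₁ sin φ₂ ) = atan2(0.280220, 0.015200) = 1.516606 rad = 86.895°.
λ₂ = 95.851° + 86.895° = 182.746°, normalized to (−180°, 180°] → -177.254°.
The forward bearing on arrival equals the back-azimuth from the destination plus 180°.
Back-azimuth from P₂ (56.58°, -177.25°) to P₁ (59.37°, 95.85°), with Δλ' = λ₁ − λ₂ = 273.10°: atan2( sin Δλ' cos φ₁ , cos φ₂ sin φ₁ − sin φ₂ cos φ₁ cos Δλ' ) = 311.55°.
Final bearing = (311.55° + 180°) mod 360° = 131.55°.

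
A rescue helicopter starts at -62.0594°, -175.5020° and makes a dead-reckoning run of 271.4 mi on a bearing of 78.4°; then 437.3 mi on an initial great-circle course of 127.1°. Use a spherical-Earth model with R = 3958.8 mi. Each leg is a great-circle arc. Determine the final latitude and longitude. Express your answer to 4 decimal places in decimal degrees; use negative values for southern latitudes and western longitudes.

latitude -64.3925°, longitude -155.7998°

Apply the spherical direct solution leg by leg, carrying full precision between legs.
Leg 1: from (-62.0594°, -175.5020°), δ = 271.4/3958.8 = 0.068556 rad, θ = 78.4° → φ = -61.0337°, λ = -167.5376°.
Leg 2: from (-61.0337°, -167.5376°), δ = 437.3/3958.8 = 0.110463 rad, θ = 127.1° → φ = -64.3925°, λ = -155.7998°.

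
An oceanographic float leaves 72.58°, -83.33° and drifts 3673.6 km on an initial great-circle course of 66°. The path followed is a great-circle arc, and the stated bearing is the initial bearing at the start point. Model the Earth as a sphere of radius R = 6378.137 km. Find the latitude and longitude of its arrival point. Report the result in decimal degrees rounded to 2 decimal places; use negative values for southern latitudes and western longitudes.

latitude 60.06°, longitude 2.11°

The arc subtends δ = 3673.6/6378.137 = 0.575968 rad at the centre.
Start latitude φ₁ = 1.266760 rad; initial bearing θ = 1.151917 rad.
Applying the spherical law of cosines for sides, sin φ₂ = sin φ₁ cos δ + cos φ₁ sin δ cos θ = 0.866521, so φ₂ = 60.06°.
For the longitude increment, Δλ = atan2( sin θ sin δ cos φ₁, cos δ − sin φ₁ sin φ₂ ) = atan2(0.148956, 0.011887) = 85.44°.
Hence λ₂ = -83.33° + 85.44° = 2.11°.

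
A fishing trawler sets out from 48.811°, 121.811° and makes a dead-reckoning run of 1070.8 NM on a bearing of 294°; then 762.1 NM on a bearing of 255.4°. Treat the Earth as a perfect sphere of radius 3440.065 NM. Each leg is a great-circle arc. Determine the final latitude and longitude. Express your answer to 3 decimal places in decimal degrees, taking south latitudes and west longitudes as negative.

latitude 48.207°, longitude 75.515°

Apply the spherical direct solution leg by leg, carrying full precision between legs.
Leg 1: from (48.811°, 121.811°), δ = 1070.8/3440.065 = 0.311273 rad, θ = 294° → φ = 52.979°, λ = 94.121°.
Leg 2: from (52.979°, 94.121°), δ = 762.1/3440.065 = 0.221537 rad, θ = 255.4° → φ = 48.207°, λ = 75.515°.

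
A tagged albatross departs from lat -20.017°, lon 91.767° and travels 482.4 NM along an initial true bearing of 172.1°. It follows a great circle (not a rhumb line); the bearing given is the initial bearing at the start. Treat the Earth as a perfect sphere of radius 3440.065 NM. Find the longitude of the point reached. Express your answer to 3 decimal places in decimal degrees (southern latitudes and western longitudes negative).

longitude 93.013°

Central angle δ = d/R = 0.140230 rad.
Start latitude φ₁ = -0.349363 rad; initial bearing θ = 3.003712 rad.
Destination latitude: φ₂ = arcsin( sin φ₁ cos δ + cos φ₁ sin δ cos θ ) = arcsin(-0.469020) = -27.971°.
Δλ = atan2( sin θ sin δ cos φ₁ , cos δ − sin φ₁ sin φ₂ ) = atan2(0.018050, 0.829639) = 0.021753 rad = 1.246°.
Hence λ₂ = 91.767° + 1.246° = 93.013°.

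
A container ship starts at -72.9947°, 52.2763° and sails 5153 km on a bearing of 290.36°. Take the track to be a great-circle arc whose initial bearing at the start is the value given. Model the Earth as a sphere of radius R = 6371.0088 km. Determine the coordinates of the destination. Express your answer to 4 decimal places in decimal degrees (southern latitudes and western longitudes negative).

The arc subtends δ = 5153/6371.0088 = 0.808820 rad at the centre.
With φ₁ = -72.9947° = -1.273998 rad and θ = 290.36° = 5.067738 rad:
sin φ₂ = sin φ₁ cos δ + cos φ₁ sin δ cos θ = (-0.956278)(0.690353) + (0.292460)(0.723473)(0.347918) = -0.586554
φ₂ = asin(-0.586554) = -0.626797 rad = -35.9128°.
Then Δλ = atan2(-0.198368, 0.129444) = -0.992634 rad, from sin θ sin δ cos φ₁ over cos δ − sin φ₁ sin φ₂.
λ₂ = λ₁ + Δλ = -4.5974°.

latitude -35.9128°, longitude -4.5974°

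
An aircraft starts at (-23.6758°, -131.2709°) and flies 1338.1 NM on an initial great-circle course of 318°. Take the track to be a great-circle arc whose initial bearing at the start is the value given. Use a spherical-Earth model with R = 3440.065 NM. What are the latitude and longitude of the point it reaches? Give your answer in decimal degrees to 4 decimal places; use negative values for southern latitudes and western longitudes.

The arc subtends δ = 1338.1/3440.065 = 0.388975 rad at the centre.
Converting: φ₁ = -0.413221 rad, θ = 5.550147 rad.
Destination latitude: φ₂ = arcsin( sin φ₁ cos δ + cos φ₁ sin δ cos θ ) = arcsin(-0.113454) = -6.5145°.
Then Δλ = atan2(-0.232403, 0.879739) = -0.258272 rad, from sin θ sin δ cos φ₁ over cos δ − sin φ₁ sin φ₂.
Hence λ₂ = -131.2709° + -14.7979° = -146.0688°.

latitude -6.5145°, longitude -146.0688°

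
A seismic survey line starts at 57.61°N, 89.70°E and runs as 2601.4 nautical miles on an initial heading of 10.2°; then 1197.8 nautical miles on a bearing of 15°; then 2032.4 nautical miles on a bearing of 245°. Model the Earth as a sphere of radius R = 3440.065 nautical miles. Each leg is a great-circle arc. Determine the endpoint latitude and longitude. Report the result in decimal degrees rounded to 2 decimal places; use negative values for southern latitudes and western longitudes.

Apply the spherical direct solution leg by leg, carrying full precision between legs.
Leg 1: from (57.61°, 89.70°), δ = 2601.4/3440.065 = 0.756207 rad, θ = 10.2° → φ = 77.43°, λ = -124.24°.
Leg 2: from (77.43°, -124.24°), δ = 1197.8/3440.065 = 0.348191 rad, θ = 15° → φ = 81.57°, λ = 18.74°.
Leg 3: from (81.57°, 18.74°), δ = 2032.4/3440.065 = 0.590803 rad, θ = 245° → φ = 51.91°, λ = -36.17°.

latitude 51.91°, longitude -36.17°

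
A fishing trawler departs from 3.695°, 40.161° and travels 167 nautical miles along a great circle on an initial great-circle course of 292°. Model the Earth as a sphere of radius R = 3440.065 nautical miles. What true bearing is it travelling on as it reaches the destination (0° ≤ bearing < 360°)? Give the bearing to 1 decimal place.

final bearing 291.8°

δ = 167/3440.065 = 0.048546 rad (2.7815°).
Start latitude φ₁ = 0.064490 rad; initial bearing θ = 5.096361 rad.
Destination latitude: φ₂ = arcsin( sin φ₁ cos δ + cos φ₁ sin δ cos θ ) = arcsin(0.082510) = 4.733°.
For the longitude increment, Δλ = atan2( sin θ sin δ cos φ₁, cos δ − sin φ₁ sin φ₂ ) = atan2(-0.044899, 0.993505) = -2.588°.
λ₂ = λ₁ + Δλ = 37.573°.
The forward bearing on arrival equals the back-azimuth from the destination plus 180°.
Back-azimuth from P₂ (4.7°, 37.6°) to P₁ (3.7°, 40.2°), with Δλ' = λ₁ − λ₂ = 2.6°: atan2( sin Δλ' cos φ₁ , cos φ₂ sin φ₁ − sin φ₂ cos φ₁ cos Δλ' ) = 111.8°.
Final bearing = (111.8° + 180°) mod 360° = 291.8°.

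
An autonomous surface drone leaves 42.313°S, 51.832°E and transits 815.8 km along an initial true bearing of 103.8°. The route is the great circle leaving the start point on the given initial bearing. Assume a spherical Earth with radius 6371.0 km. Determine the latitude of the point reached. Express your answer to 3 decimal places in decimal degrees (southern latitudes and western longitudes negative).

latitude -43.645°

δ = 815.8/6371 = 0.128049 rad (7.3367°).
Start latitude φ₁ = -0.738501 rad; initial bearing θ = 1.811652 rad.
Applying the spherical law of cosines for sides, sin φ₂ = sin φ₁ cos δ + cos φ₁ sin δ cos θ = -0.690194, so φ₂ = -43.645°.
For the longitude increment, Δλ = atan2( sin θ sin δ cos φ₁, cos δ − sin φ₁ sin φ₂ ) = atan2(0.091705, 0.527188) = 9.868°.
λ₂ = 51.832° + 9.868° = 61.700°.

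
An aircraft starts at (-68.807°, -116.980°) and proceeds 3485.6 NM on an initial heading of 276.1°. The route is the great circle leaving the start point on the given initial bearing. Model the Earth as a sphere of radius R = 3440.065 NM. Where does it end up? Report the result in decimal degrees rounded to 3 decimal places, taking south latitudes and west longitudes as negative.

latitude -27.434°, longitude 171.094°

δ = 3485.6/3440.065 = 1.013237 rad (58.0542°).
Converting: φ₁ = -1.200909 rad, θ = 4.818854 rad.
Destination latitude: φ₂ = arcsin( sin φ₁ cos δ + cos φ₁ sin δ cos θ ) = arcsin(-0.460734) = -27.434°.
Then Δλ = atan2(-0.305023, 0.099543) = -1.255347 rad, from sin θ sin δ cos φ₁ over cos δ − sin φ₁ sin φ₂.
λ₂ = -116.980° + -71.926° = -188.906°, normalized to (−180°, 180°] → 171.094°.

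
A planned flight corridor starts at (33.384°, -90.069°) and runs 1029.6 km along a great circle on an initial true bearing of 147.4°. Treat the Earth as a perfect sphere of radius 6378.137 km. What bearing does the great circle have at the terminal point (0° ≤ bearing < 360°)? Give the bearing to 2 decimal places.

δ = 1029.6/6378.137 = 0.161426 rad (9.2491°).
Converting: φ₁ = 0.582661 rad, θ = 2.572615 rad.
sin φ₂ = sin φ₁ cos δ + cos φ₁ sin δ cos θ = (0.550248)(0.986999) + (0.835002)(0.160726)(-0.842452) = 0.430031
φ₂ = asin(0.430031) = 0.444527 rad = 25.470°.
Then Δλ = atan2(0.072307, 0.750375) = 0.096064 rad, from sin θ sin δ cos φ₁ over cos δ − sin φ₁ sin φ₂.
λ₂ = -90.069° + 5.504° = -84.565°.
The forward bearing on arrival equals the back-azimuth from the destination plus 180°.
Back-azimuth from P₂ (25.47°, -84.56°) to P₁ (33.38°, -90.07°), with Δλ' = λ₁ − λ₂ = -5.50°: atan2( sin Δλ' cos φ₁ , cos φ₂ sin φ₁ − sin φ₂ cos φ₁ cos Δλ' ) = 330.11°.
Final bearing = (330.11° + 180°) mod 360° = 150.11°.

final bearing 150.11°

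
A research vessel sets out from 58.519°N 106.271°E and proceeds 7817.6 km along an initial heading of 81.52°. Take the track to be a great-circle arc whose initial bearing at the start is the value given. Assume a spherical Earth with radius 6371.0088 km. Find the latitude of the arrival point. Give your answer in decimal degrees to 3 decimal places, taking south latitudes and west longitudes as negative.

Angular distance δ = d/R = 7817.6 / 6371.0088 = 1.227058 rad.
Converting: φ₁ = 1.021349 rad, θ = 1.422792 rad.
Destination latitude: φ₂ = arcsin( sin φ₁ cos δ + cos φ₁ sin δ cos θ ) = arcsin(0.359909) = 21.095°.
Then Δλ = atan2(0.486292, 0.030074) = 1.509032 rad, from sin θ sin δ cos φ₁ over cos δ − sin φ₁ sin φ₂.
λ₂ = 106.271° + 86.461° = 192.732°, normalized to (−180°, 180°] → -167.268°.

latitude 21.095°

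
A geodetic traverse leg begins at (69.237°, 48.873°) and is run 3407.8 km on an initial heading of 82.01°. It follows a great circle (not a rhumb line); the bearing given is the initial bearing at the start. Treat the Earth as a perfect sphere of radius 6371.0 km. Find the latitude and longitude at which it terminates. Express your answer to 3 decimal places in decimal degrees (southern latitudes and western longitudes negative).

latitude 56.054°, longitude 113.562°

δ = 3407.8/6371 = 0.534892 rad (30.6471°).
Converting: φ₁ = 1.208414 rad, θ = 1.431345 rad.
Destination latitude: φ₂ = arcsin( sin φ₁ cos δ + cos φ₁ sin δ cos θ ) = arcsin(0.829568) = 56.054°.
For the longitude increment, Δλ = atan2( sin θ sin δ cos φ₁, cos δ − sin φ₁ sin φ₂ ) = atan2(0.178953, 0.084632) = 64.689°.
λ₂ = 48.873° + 64.689° = 113.562°.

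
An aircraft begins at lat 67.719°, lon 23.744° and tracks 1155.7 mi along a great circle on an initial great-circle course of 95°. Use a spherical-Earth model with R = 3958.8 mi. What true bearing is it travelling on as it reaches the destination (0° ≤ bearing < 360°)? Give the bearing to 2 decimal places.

final bearing 128.27°

δ = 1155.7/3958.8 = 0.291932 rad (16.7265°).
Converting: φ₁ = 1.181920 rad, θ = 1.658063 rad.
Destination latitude: φ₂ = arcsin( sin φ₁ cos δ + cos φ₁ sin δ cos θ ) = arcsin(0.876674) = 61.244°.
Then Δλ = atan2(0.108705, 0.146472) = 0.638461 rad, from sin θ sin δ cos φ₁ over cos δ − sin φ₁ sin φ₂.
λ₂ = 23.744° + 36.581° = 60.325°.
The forward bearing on arrival equals the back-azimuth from the destination plus 180°.
Back-azimuth from P₂ (61.24°, 60.33°) to P₁ (67.72°, 23.74°), with Δλ' = λ₁ − λ₂ = -36.58°: atan2( sin Δλ' cos φ₁ , cos φ₂ sin φ₁ − sin φ₂ cos φ₁ cos Δλ' ) = 308.27°.
Final bearing = (308.27° + 180°) mod 360° = 128.27°.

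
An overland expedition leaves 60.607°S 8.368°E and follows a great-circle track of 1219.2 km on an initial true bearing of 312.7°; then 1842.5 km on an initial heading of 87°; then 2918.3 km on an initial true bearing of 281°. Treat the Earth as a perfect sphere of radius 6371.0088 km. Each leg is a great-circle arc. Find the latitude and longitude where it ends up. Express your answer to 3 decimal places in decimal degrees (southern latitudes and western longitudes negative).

latitude -38.092°, longitude -12.837°

Apply the spherical direct solution leg by leg, carrying full precision between legs.
Leg 1: from (-60.607°, 8.368°), δ = 1219.2/6371.0088 = 0.191367 rad, θ = 312.7° → φ = -52.379°, λ = -4.869°.
Leg 2: from (-52.379°, -4.869°), δ = 1842.5/6371.0088 = 0.289201 rad, θ = 87° → φ = -48.595°, λ = 20.637°.
Leg 3: from (-48.595°, 20.637°), δ = 2918.3/6371.0088 = 0.458059 rad, θ = 281° → φ = -38.092°, λ = -12.837°.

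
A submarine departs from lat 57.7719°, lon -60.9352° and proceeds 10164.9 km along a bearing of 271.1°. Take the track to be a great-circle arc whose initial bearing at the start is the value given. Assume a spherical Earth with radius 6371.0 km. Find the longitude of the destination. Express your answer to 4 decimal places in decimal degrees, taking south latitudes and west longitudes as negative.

Angular distance δ = d/R = 10164.9 / 6371 = 1.595495 rad.
Converting: φ₁ = 1.008310 rad, θ = 4.731588 rad.
Destination latitude: φ₂ = arcsin( sin φ₁ cos δ + cos φ₁ sin δ cos θ ) = arcsin(-0.010657) = -0.6106°.
Δλ = atan2( sin θ sin δ cos φ₁ , cos δ − sin φ₁ sin φ₂ ) = atan2(-0.533030, -0.015681) = -1.600207 rad = -91.6851°.
λ₂ = -60.9352° + -91.6851° = -152.6203°.

longitude -152.6203°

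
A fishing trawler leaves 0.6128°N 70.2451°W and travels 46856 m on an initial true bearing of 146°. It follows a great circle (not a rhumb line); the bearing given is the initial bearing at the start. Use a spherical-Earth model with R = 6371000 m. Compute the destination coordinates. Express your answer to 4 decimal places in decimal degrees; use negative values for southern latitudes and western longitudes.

latitude 0.2635°, longitude -70.0095°

Angular distance δ = d/R = 46856 / 6371000 = 0.007355 rad.
With φ₁ = 0.6128° = 0.010695 rad and θ = 146° = 2.548181 rad:
Destination latitude: φ₂ = arcsin( sin φ₁ cos δ + cos φ₁ sin δ cos θ ) = arcsin(0.004598) = 0.2635°.
Then Δλ = atan2(0.004112, 0.999924) = 0.004113 rad, from sin θ sin δ cos φ₁ over cos δ − sin φ₁ sin φ₂.
Hence λ₂ = -70.2451° + 0.2356° = -70.0095°.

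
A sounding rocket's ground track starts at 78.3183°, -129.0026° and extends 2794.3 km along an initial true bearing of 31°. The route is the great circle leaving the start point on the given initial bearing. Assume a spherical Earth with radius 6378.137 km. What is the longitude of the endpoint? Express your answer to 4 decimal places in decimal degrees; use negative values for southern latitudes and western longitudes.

Central angle δ = d/R = 0.438106 rad.
Start latitude φ₁ = 1.366912 rad; initial bearing θ = 0.541052 rad.
sin φ₂ = sin φ₁ cos δ + cos φ₁ sin δ cos θ = (0.979288)(0.905557) + (0.202475)(0.424225)(0.857167) = 0.960427
φ₂ = asin(0.960427) = 1.288530 rad = 73.8273°.
Δλ = atan2( sin θ sin δ cos φ₁ , cos δ − sin φ₁ sin φ₂ ) = atan2(0.044239, -0.034977) = 2.239802 rad = 128.3312°.
λ₂ = λ₁ + Δλ = -0.6714°.

longitude -0.6714°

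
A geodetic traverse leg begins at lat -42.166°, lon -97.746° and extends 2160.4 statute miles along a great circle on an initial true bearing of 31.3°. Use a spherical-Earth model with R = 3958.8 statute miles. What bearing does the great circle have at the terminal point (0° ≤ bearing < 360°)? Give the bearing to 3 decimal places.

final bearing 23.402°

Central angle δ = d/R = 0.545721 rad.
Start latitude φ₁ = -0.735936 rad; initial bearing θ = 0.546288 rad.
Destination latitude: φ₂ = arcsin( sin φ₁ cos δ + cos φ₁ sin δ cos θ ) = arcsin(-0.245061) = -14.185°.
For the longitude increment, Δλ = atan2( sin θ sin δ cos φ₁, cos δ − sin φ₁ sin φ₂ ) = atan2(0.199864, 0.690249) = 16.149°.
λ₂ = λ₁ + Δλ = -81.597°.
The forward bearing on arrival equals the back-azimuth from the destination plus 180°.
Back-azimuth from P₂ (-14.185°, -81.597°) to P₁ (-42.166°, -97.746°), with Δλ' = λ₁ − λ₂ = -16.149°: atan2( sin Δλ' cos φ₁ , cos φ₂ sin φ₁ − sin φ₂ cos φ₁ cos Δλ' ) = 203.402°.
Final bearing = (203.402° + 180°) mod 360° = 23.402°.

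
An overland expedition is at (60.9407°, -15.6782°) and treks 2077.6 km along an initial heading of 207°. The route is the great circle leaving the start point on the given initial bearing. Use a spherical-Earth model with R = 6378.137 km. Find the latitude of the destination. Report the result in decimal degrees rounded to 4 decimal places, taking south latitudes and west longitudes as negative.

Angular distance δ = d/R = 2077.6 / 6378.137 = 0.325738 rad.
With φ₁ = 60.9407° = 1.063616 rad and θ = 207° = 3.612832 rad:
Destination latitude: φ₂ = arcsin( sin φ₁ cos δ + cos φ₁ sin δ cos θ ) = arcsin(0.689661) = 43.6032°.
For the longitude increment, Δλ = atan2( sin θ sin δ cos φ₁, cos δ − sin φ₁ sin φ₂ ) = atan2(-0.070565, 0.344571) = -11.5736°.
Hence λ₂ = -15.6782° + -11.5736° = -27.2518°.

latitude 43.6032°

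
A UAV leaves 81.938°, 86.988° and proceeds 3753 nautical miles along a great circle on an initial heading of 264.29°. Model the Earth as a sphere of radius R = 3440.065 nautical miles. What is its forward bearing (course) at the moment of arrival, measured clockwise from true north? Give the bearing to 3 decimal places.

δ = 3753/3440.065 = 1.090968 rad (62.5078°).
With φ₁ = 81.938° = 1.430088 rad and θ = 264.29° = 4.612731 rad:
sin φ₂ = sin φ₁ cos δ + cos φ₁ sin δ cos θ = (0.990117)(0.461627) + (0.140245)(0.887074)(-0.099493) = 0.444687
φ₂ = asin(0.444687) = 0.460825 rad = 26.403°.
For the longitude increment, Δλ = atan2( sin θ sin δ cos φ₁, cos δ − sin φ₁ sin φ₂ ) = atan2(-0.123790, 0.021335) = -80.221°.
λ₂ = λ₁ + Δλ = 6.767°.
The forward bearing on arrival equals the back-azimuth from the destination plus 180°.
Back-azimuth from P₂ (26.403°, 6.767°) to P₁ (81.938°, 86.988°), with Δλ' = λ₁ − λ₂ = 80.221°: atan2( sin Δλ' cos φ₁ , cos φ₂ sin φ₁ − sin φ₂ cos φ₁ cos Δλ' ) = 8.963°.
Final bearing = (8.963° + 180°) mod 360° = 188.963°.

final bearing 188.963°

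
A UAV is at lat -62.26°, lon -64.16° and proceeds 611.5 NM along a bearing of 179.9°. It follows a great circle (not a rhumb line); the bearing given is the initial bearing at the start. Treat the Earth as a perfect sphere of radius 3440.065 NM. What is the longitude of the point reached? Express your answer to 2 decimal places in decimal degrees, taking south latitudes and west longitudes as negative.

longitude -64.10°

δ = 611.5/3440.065 = 0.177758 rad (10.1848°).
Start latitude φ₁ = -1.086642 rad; initial bearing θ = 3.139847 rad.
sin φ₂ = sin φ₁ cos δ + cos φ₁ sin δ cos θ = (-0.885069)(0.984243) + (0.465460)(0.176824)(-0.999998) = -0.953427
φ₂ = asin(-0.953427) = -1.264400 rad = -72.44°.
Δλ = atan2( sin θ sin δ cos φ₁ , cos δ − sin φ₁ sin φ₂ ) = atan2(0.000144, 0.140394) = 0.001023 rad = 0.06°.
λ₂ = -64.16° + 0.06° = -64.10°.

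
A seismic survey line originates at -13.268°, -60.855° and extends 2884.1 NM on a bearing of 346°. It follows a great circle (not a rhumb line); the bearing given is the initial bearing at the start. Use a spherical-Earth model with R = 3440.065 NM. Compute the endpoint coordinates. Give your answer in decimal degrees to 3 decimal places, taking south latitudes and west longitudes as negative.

δ = 2884.1/3440.065 = 0.838385 rad (48.0359°).
Start latitude φ₁ = -0.231570 rad; initial bearing θ = 6.038839 rad.
sin φ₂ = sin φ₁ cos δ + cos φ₁ sin δ cos θ = (-0.229506)(0.668664) + (0.973307)(0.743564)(0.970296) = 0.548757
φ₂ = asin(0.548757) = 0.580876 rad = 33.282°.
For the longitude increment, Δλ = atan2( sin θ sin δ cos φ₁, cos δ − sin φ₁ sin φ₂ ) = atan2(-0.175083, 0.794607) = -12.426°.
Hence λ₂ = -60.855° + -12.426° = -73.281°.

latitude 33.282°, longitude -73.281°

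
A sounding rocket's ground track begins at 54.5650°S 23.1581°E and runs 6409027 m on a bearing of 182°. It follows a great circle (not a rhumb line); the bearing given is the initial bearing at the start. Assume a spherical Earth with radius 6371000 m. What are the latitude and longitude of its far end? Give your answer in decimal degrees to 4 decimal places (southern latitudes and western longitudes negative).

δ = 6409027/6371000 = 1.005969 rad (57.6378°).
Start latitude φ₁ = -0.952339 rad; initial bearing θ = 3.176499 rad.
sin φ₂ = sin φ₁ cos δ + cos φ₁ sin δ cos θ = (-0.814774)(0.535270) + (0.579779)(0.844681)(-0.999391) = -0.925554
φ₂ = asin(-0.925554) = -1.182496 rad = -67.7520°.
For the longitude increment, Δλ = atan2( sin θ sin δ cos φ₁, cos δ − sin φ₁ sin φ₂ ) = atan2(-0.017091, -0.218847) = -175.5344°.
Hence λ₂ = 23.1581° + -175.5344° = -152.3763°.

latitude -67.7520°, longitude -152.3763°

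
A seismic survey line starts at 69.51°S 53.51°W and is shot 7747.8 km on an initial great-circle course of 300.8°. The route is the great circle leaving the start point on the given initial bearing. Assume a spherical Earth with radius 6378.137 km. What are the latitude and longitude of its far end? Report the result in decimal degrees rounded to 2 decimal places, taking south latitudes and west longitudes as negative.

latitude -9.12°, longitude -108.14°

The arc subtends δ = 7747.8/6378.137 = 1.214743 rad at the centre.
Start latitude φ₁ = -1.213178 rad; initial bearing θ = 5.249950 rad.
Applying the spherical law of cosines for sides, sin φ₂ = sin φ₁ cos δ + cos φ₁ sin δ cos θ = -0.158528, so φ₂ = -9.12°.
For the longitude increment, Δλ = atan2( sin θ sin δ cos φ₁, cos δ − sin φ₁ sin φ₂ ) = atan2(-0.281815, 0.200079) = -54.63°.
λ₂ = λ₁ + Δλ = -108.14°.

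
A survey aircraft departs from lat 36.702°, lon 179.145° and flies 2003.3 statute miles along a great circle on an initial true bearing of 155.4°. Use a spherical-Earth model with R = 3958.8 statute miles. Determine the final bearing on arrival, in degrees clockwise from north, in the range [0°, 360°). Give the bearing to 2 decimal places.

δ = 2003.3/3958.8 = 0.506037 rad (28.9938°).
Start latitude φ₁ = 0.640571 rad; initial bearing θ = 2.712242 rad.
Destination latitude: φ₂ = arcsin( sin φ₁ cos δ + cos φ₁ sin δ cos θ ) = arcsin(0.169401) = 9.753°.
For the longitude increment, Δλ = atan2( sin θ sin δ cos φ₁, cos δ − sin φ₁ sin φ₂ ) = atan2(0.161776, 0.773429) = 11.814°.
λ₂ = 179.145° + 11.814° = 190.959°, normalized to (−180°, 180°] → -169.041°.
The forward bearing on arrival equals the back-azimuth from the destination plus 180°.
Back-azimuth from P₂ (9.75°, -169.04°) to P₁ (36.70°, 179.15°), with Δλ' = λ₁ − λ₂ = 348.19°: atan2( sin Δλ' cos φ₁ , cos φ₂ sin φ₁ − sin φ₂ cos φ₁ cos Δλ' ) = 340.21°.
Final bearing = (340.21° + 180°) mod 360° = 160.21°.

final bearing 160.21°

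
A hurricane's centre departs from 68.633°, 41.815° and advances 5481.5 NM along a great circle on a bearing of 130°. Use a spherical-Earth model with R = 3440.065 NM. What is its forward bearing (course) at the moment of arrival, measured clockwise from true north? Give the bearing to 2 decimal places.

final bearing 163.22°

Central angle δ = d/R = 1.593429 rad.
Converting: φ₁ = 1.197872 rad, θ = 2.268928 rad.
sin φ₂ = sin φ₁ cos δ + cos φ₁ sin δ cos θ = (0.931266)(-0.022631) + (0.364340)(0.999744)(-0.642788) = -0.255209
φ₂ = asin(-0.255209) = -0.258064 rad = -14.786°.
Δλ = atan2( sin θ sin δ cos φ₁ , cos δ − sin φ₁ sin φ₂ ) = atan2(0.279030, 0.215036) = 0.914204 rad = 52.380°.
λ₂ = 41.815° + 52.380° = 94.195°.
The forward bearing on arrival equals the back-azimuth from the destination plus 180°.
Back-azimuth from P₂ (-14.79°, 94.20°) to P₁ (68.63°, 41.81°), with Δλ' = λ₁ − λ₂ = -52.38°: atan2( sin Δλ' cos φ₁ , cos φ₂ sin φ₁ − sin φ₂ cos φ₁ cos Δλ' ) = 343.22°.
Final bearing = (343.22° + 180°) mod 360° = 163.22°.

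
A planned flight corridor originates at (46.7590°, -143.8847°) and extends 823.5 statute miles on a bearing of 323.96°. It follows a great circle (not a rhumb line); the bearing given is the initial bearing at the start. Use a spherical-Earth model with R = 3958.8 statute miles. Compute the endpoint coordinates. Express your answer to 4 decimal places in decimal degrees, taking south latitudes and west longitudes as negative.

latitude 55.8098°, longitude -156.3722°

The arc subtends δ = 823.5/3958.8 = 0.208018 rad at the centre.
Converting: φ₁ = 0.816099 rad, θ = 5.654169 rad.
Applying the spherical law of cosines for sides, sin φ₂ = sin φ₁ cos δ + cos φ₁ sin δ cos θ = 0.827177, so φ₂ = 55.8098°.
Then Δλ = atan2(-0.083240, 0.375862) = -0.217947 rad, from sin θ sin δ cos φ₁ over cos δ − sin φ₁ sin φ₂.
λ₂ = -143.8847° + -12.4875° = -156.3722°.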